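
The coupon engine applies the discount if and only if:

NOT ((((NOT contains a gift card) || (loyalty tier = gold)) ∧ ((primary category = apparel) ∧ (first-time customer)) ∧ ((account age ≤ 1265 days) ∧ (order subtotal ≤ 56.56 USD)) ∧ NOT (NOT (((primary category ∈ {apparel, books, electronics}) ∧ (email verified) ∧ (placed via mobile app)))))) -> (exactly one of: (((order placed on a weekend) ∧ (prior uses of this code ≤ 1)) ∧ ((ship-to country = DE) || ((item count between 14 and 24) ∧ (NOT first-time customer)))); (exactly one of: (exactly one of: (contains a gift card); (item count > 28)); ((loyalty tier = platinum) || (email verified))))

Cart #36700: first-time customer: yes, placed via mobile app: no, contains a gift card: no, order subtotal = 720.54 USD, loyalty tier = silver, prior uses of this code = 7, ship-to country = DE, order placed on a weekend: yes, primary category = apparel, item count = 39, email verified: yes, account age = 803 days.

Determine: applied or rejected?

Atomic conditions:
  NOT contains a gift card: no → true
  loyalty tier = gold: silver == gold is false
  primary category = apparel: apparel == apparel is true
  first-time customer: yes → true
  account age ≤ 1265 days: 803 ≤ 1265 is true
  order subtotal ≤ 56.56 USD: 720.54 ≤ 56.56 is false
  primary category ∈ {apparel, books, electronics}: apparel is in the set → true
  email verified: yes → true
  placed via mobile app: no → false
  order placed on a weekend: yes → true
  prior uses of this code ≤ 1: 7 ≤ 1 is false
  ship-to country = DE: DE == DE is true
  item count between 14 and 24: 39 in [14, 24] is false
  NOT first-time customer: yes → false
  contains a gift card: no → false
  item count > 28: 39 > 28 is true
  loyalty tier = platinum: silver == platinum is false
Combine:
[1.1.1] true OR false = true
[1.1.2] true AND true = true
[1.1.3] true AND false = false
[1.1.4.1.1] true AND true AND false = false
[1.1.4.1] NOT false = true
[1.1.4] NOT true = false
[1.1] true AND true AND false AND false = false
[1] NOT false = true
[2.1.1] true AND false = false
[2.1.2.2] false AND false = false
[2.1.2] true OR false = true
[2.1] false AND true = false
[2.2.1] exactly-one(false, true) = true
[2.2.2] false OR true = true
[2.2] exactly-one(true, true) = false
[2] exactly-one(false, false) = false
[root] true → false = false
Overall: false → rejected

Rejected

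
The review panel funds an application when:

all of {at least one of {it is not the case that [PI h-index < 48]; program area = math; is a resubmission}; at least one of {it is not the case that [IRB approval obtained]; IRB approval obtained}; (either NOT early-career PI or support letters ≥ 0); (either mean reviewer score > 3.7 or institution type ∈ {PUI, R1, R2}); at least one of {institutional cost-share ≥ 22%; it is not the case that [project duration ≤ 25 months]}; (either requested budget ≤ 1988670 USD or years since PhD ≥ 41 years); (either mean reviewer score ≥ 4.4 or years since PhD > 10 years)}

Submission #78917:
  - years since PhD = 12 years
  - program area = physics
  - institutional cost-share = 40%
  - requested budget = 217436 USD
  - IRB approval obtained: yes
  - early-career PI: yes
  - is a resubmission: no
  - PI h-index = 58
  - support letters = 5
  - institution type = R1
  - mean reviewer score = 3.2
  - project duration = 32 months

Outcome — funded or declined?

Funded

Atomic conditions:
  PI h-index < 48: 58 < 48 is false
  program area = math: physics == math is false
  is a resubmission: no → false
  IRB approval obtained: yes → true
  NOT early-career PI: yes → false
  support letters ≥ 0: 5 ≥ 0 is true
  mean reviewer score > 3.7: 3.2 > 3.7 is false
  institution type ∈ {PUI, R1, R2}: R1 is in the set → true
  institutional cost-share ≥ 22%: 40 ≥ 22 is true
  project duration ≤ 25 months: 32 ≤ 25 is false
  requested budget ≤ 1988670 USD: 217436 ≤ 1988670 is true
  years since PhD ≥ 41 years: 12 ≥ 41 is false
  mean reviewer score ≥ 4.4: 3.2 ≥ 4.4 is false
  years since PhD > 10 years: 12 > 10 is true
Combine:
[1.1] NOT false = true
[1] true OR false OR false = true
[2.1] NOT true = false
[2] false OR true = true
[3] false OR true = true
[4] false OR true = true
[5.2] NOT false = true
[5] true OR true = true
[6] true OR false = true
[7] false OR true = true
[root] true AND true AND true AND true AND true AND true AND true = true
Overall: true → funded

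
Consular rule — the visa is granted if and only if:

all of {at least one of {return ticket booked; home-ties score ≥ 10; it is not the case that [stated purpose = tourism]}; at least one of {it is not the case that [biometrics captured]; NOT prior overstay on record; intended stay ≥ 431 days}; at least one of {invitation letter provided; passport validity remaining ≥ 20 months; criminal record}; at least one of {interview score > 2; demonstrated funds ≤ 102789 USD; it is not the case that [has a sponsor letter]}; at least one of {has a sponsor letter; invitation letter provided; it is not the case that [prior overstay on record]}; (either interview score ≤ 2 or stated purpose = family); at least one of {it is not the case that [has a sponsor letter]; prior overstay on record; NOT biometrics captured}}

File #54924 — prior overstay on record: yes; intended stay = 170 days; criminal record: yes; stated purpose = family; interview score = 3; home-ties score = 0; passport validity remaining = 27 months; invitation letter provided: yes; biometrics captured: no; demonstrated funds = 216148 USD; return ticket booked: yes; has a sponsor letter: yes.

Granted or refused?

Granted

Atomic conditions:
  return ticket booked: yes → true
  home-ties score ≥ 10: 0 ≥ 10 is false
  stated purpose = tourism: family == tourism is false
  biometrics captured: no → false
  NOT prior overstay on record: yes → false
  intended stay ≥ 431 days: 170 ≥ 431 is false
  invitation letter provided: yes → true
  passport validity remaining ≥ 20 months: 27 ≥ 20 is true
  criminal record: yes → true
  interview score > 2: 3 > 2 is true
  demonstrated funds ≤ 102789 USD: 216148 ≤ 102789 is false
  has a sponsor letter: yes → true
  prior overstay on record: yes → true
  interview score ≤ 2: 3 ≤ 2 is false
  stated purpose = family: family == family is true
  NOT biometrics captured: no → true
Combine:
[1.3] NOT false = true
[1] true OR false OR true = true
[2.1] NOT false = true
[2] true OR false OR false = true
[3] true OR true OR true = true
[4.3] NOT true = false
[4] true OR false OR false = true
[5.3] NOT true = false
[5] true OR true OR false = true
[6] false OR true = true
[7.1] NOT true = false
[7] false OR true OR true = true
[root] true AND true AND true AND true AND true AND true AND true = true
Overall: true → granted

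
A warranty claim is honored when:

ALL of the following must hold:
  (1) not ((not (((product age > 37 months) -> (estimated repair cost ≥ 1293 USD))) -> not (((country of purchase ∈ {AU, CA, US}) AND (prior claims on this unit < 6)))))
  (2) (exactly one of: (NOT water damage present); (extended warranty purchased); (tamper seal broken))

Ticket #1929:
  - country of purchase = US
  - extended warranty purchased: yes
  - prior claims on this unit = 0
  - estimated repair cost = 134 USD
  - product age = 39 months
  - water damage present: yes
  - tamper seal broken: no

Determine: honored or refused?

Atomic conditions:
  product age > 37 months: 39 > 37 is true
  estimated repair cost ≥ 1293 USD: 134 ≥ 1293 is false
  country of purchase ∈ {AU, CA, US}: US is in the set → true
  prior claims on this unit < 6: 0 < 6 is true
  NOT water damage present: yes → false
  extended warranty purchased: yes → true
  tamper seal broken: no → false
Combine:
[1.1.1.1] true → false = false
[1.1.1] NOT false = true
[1.1.2.1] true AND true = true
[1.1.2] NOT true = false
[1.1] true → false = false
[1] NOT false = true
[2] exactly-one(false, true, false) = true
[root] true AND true = true
Overall: true → honored

Honored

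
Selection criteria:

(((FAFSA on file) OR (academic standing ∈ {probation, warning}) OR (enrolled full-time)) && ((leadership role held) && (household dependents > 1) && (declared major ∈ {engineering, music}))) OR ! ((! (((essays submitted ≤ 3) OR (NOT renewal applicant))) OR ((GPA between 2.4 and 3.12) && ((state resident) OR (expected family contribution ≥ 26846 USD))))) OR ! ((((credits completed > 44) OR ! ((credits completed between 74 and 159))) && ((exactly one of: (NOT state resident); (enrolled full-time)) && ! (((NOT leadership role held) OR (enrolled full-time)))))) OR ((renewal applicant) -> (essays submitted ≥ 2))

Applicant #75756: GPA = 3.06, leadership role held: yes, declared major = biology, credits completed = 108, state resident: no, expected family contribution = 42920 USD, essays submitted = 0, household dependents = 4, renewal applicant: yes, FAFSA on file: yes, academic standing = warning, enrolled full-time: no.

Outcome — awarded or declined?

Atomic conditions:
  FAFSA on file: yes → true
  academic standing ∈ {probation, warning}: warning is in the set → true
  enrolled full-time: no → false
  leadership role held: yes → true
  household dependents > 1: 4 > 1 is true
  declared major ∈ {engineering, music}: biology is not in the set → false
  essays submitted ≤ 3: 0 ≤ 3 is true
  NOT renewal applicant: yes → false
  GPA between 2.4 and 3.12: 3.06 in [2.4, 3.12] is true
  state resident: no → false
  expected family contribution ≥ 26846 USD: 42920 ≥ 26846 is true
  credits completed > 44: 108 > 44 is true
  credits completed between 74 and 159: 108 in [74, 159] is true
  NOT state resident: no → true
  NOT leadership role held: yes → false
  renewal applicant: yes → true
  essays submitted ≥ 2: 0 ≥ 2 is false
Combine:
[1.1] true OR true OR false = true
[1.2] true AND true AND false = false
[1] true AND false = false
[2.1.1.1] true OR false = true
[2.1.1] NOT true = false
[2.1.2.2] false OR true = true
[2.1.2] true AND true = true
[2.1] false OR true = true
[2] NOT true = false
[3.1.1.2] NOT true = false
[3.1.1] true OR false = true
[3.1.2.1] exactly-one(true, false) = true
[3.1.2.2.1] false OR false = false
[3.1.2.2] NOT false = true
[3.1.2] true AND true = true
[3.1] true AND true = true
[3] NOT true = false
[4] true → false = false
[root] false OR false OR false OR false = false
Overall: false → declined

Declined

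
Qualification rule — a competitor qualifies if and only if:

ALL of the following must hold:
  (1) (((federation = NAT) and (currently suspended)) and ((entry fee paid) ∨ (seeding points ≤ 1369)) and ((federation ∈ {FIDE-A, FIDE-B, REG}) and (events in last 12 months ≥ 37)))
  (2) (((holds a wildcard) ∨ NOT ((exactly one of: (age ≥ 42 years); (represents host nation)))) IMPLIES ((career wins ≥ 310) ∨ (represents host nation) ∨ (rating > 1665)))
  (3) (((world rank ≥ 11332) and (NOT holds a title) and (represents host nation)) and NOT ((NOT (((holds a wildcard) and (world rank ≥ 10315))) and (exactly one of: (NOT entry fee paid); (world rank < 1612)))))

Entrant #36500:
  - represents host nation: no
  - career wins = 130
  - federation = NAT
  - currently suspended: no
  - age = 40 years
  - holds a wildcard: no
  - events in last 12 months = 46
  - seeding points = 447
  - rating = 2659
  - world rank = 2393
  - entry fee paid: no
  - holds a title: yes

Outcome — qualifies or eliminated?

Eliminated

Atomic conditions:
  federation = NAT: NAT == NAT is true
  currently suspended: no → false
  entry fee paid: no → false
  seeding points ≤ 1369: 447 ≤ 1369 is true
  federation ∈ {FIDE-A, FIDE-B, REG}: NAT is not in the set → false
  events in last 12 months ≥ 37: 46 ≥ 37 is true
  holds a wildcard: no → false
  age ≥ 42 years: 40 ≥ 42 is false
  represents host nation: no → false
  career wins ≥ 310: 130 ≥ 310 is false
  rating > 1665: 2659 > 1665 is true
  world rank ≥ 11332: 2393 ≥ 11332 is false
  NOT holds a title: yes → false
  world rank ≥ 10315: 2393 ≥ 10315 is false
  NOT entry fee paid: no → true
  world rank < 1612: 2393 < 1612 is false
Combine:
[1.1] true AND false = false
[1.2] false OR true = true
[1.3] false AND true = false
[1] false AND true AND false = false
[2.1.2.1] exactly-one(false, false) = false
[2.1.2] NOT false = true
[2.1] false OR true = true
[2.2] false OR false OR true = true
[2] true → true = true
[3.1] false AND false AND false = false
[3.2.1.1.1] false AND false = false
[3.2.1.1] NOT false = true
[3.2.1.2] exactly-one(true, false) = true
[3.2.1] true AND true = true
[3.2] NOT true = false
[3] false AND false = false
[root] false AND true AND false = false
Overall: false → eliminated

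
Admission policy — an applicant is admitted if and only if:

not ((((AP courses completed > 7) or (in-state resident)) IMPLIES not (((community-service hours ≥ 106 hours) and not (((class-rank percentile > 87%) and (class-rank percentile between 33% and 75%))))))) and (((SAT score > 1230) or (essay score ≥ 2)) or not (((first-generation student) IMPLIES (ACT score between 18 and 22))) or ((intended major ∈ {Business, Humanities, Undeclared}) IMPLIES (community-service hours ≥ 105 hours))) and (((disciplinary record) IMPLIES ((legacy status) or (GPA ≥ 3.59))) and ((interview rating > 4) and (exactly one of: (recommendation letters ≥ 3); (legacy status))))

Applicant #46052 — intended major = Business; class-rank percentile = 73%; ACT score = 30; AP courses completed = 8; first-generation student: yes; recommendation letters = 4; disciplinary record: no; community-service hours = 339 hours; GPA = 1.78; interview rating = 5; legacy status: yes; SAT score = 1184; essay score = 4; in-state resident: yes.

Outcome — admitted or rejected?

Atomic conditions:
  AP courses completed > 7: 8 > 7 is true
  in-state resident: yes → true
  community-service hours ≥ 106 hours: 339 ≥ 106 is true
  class-rank percentile > 87%: 73 > 87 is false
  class-rank percentile between 33% and 75%: 73 in [33, 75] is true
  SAT score > 1230: 1184 > 1230 is false
  essay score ≥ 2: 4 ≥ 2 is true
  first-generation student: yes → true
  ACT score between 18 and 22: 30 in [18, 22] is false
  intended major ∈ {Business, Humanities, Undeclared}: Business is in the set → true
  community-service hours ≥ 105 hours: 339 ≥ 105 is true
  disciplinary record: no → false
  legacy status: yes → true
  GPA ≥ 3.59: 1.78 ≥ 3.59 is false
  interview rating > 4: 5 > 4 is true
  recommendation letters ≥ 3: 4 ≥ 3 is true
Combine:
[1.1.1] true OR true = true
[1.1.2.1.2.1] false AND true = false
[1.1.2.1.2] NOT false = true
[1.1.2.1] true AND true = true
[1.1.2] NOT true = false
[1.1] true → false = false
[1] NOT false = true
[2.1] false OR true = true
[2.2.1] true → false = false
[2.2] NOT false = true
[2.3] true → true = true
[2] true OR true OR true = true
[3.1.2] true OR false = true
[3.1] false → true (antecedent false ⇒ implication holds) = true
[3.2.2] exactly-one(true, true) = false
[3.2] true AND false = false
[3] true AND false = false
[root] true AND true AND false = false
Overall: false → rejected

Rejected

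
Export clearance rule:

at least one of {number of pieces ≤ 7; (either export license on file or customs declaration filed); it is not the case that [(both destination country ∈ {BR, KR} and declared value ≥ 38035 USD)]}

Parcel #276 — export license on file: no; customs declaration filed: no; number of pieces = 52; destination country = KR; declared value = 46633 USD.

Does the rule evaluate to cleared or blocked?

Atomic conditions:
  number of pieces ≤ 7: 52 ≤ 7 is false
  export license on file: no → false
  customs declaration filed: no → false
  destination country ∈ {BR, KR}: KR is in the set → true
  declared value ≥ 38035 USD: 46633 ≥ 38035 is true
Combine:
[2] false OR false = false
[3.1] true AND true = true
[3] NOT true = false
[root] false OR false OR false = false
Overall: false → blocked

Blocked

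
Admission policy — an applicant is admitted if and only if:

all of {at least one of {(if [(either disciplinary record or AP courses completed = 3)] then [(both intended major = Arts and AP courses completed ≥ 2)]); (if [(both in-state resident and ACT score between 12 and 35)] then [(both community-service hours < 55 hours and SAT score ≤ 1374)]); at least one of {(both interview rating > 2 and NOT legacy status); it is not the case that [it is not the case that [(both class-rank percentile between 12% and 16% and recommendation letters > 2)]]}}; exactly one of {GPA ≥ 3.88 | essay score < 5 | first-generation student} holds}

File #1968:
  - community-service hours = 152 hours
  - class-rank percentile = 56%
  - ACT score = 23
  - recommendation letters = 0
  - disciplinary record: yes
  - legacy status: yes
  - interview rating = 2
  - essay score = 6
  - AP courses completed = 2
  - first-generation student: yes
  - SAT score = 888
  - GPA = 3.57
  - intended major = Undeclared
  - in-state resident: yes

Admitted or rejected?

Atomic conditions:
  disciplinary record: yes → true
  AP courses completed = 3: 2 == 3 is false
  intended major = Arts: Undeclared == Arts is false
  AP courses completed ≥ 2: 2 ≥ 2 is true
  in-state resident: yes → true
  ACT score between 12 and 35: 23 in [12, 35] is true
  community-service hours < 55 hours: 152 < 55 is false
  SAT score ≤ 1374: 888 ≤ 1374 is true
  interview rating > 2: 2 > 2 is false
  NOT legacy status: yes → false
  class-rank percentile between 12% and 16%: 56 in [12, 16] is false
  recommendation letters > 2: 0 > 2 is false
  GPA ≥ 3.88: 3.57 ≥ 3.88 is false
  essay score < 5: 6 < 5 is false
  first-generation student: yes → true
Combine:
[1.1.1] true OR false = true
[1.1.2] false AND true = false
[1.1] true → false = false
[1.2.1] true AND true = true
[1.2.2] false AND true = false
[1.2] true → false = false
[1.3.1] false AND false = false
[1.3.2.1.1] false AND false = false
[1.3.2.1] NOT false = true
[1.3.2] NOT true = false
[1.3] false OR false = false
[1] false OR false OR false = false
[2] exactly-one(false, false, true) = true
[root] false AND true = false
Overall: false → rejected

Rejected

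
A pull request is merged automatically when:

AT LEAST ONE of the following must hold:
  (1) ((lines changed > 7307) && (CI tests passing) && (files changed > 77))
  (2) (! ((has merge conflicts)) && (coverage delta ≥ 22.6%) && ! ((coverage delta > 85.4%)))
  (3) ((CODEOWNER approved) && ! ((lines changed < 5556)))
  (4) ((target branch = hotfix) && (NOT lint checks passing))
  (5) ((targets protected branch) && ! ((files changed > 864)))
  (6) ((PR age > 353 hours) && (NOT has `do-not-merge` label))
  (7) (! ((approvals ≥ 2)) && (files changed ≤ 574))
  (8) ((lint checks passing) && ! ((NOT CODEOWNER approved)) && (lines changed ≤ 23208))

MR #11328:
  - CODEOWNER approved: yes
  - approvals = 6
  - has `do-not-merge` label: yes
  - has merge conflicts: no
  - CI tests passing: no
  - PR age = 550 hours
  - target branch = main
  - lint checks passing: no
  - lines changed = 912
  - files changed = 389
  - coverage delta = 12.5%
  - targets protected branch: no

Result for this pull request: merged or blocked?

Blocked

Atomic conditions:
  lines changed > 7307: 912 > 7307 is false
  CI tests passing: no → false
  files changed > 77: 389 > 77 is true
  has merge conflicts: no → false
  coverage delta ≥ 22.6%: 12.5 ≥ 22.6 is false
  coverage delta > 85.4%: 12.5 > 85.4 is false
  CODEOWNER approved: yes → true
  lines changed < 5556: 912 < 5556 is true
  target branch = hotfix: main == hotfix is false
  NOT lint checks passing: no → true
  targets protected branch: no → false
  files changed > 864: 389 > 864 is false
  PR age > 353 hours: 550 > 353 is true
  NOT has `do-not-merge` label: yes → false
  approvals ≥ 2: 6 ≥ 2 is true
  files changed ≤ 574: 389 ≤ 574 is true
  lint checks passing: no → false
  NOT CODEOWNER approved: yes → false
  lines changed ≤ 23208: 912 ≤ 23208 is true
Combine:
[1] false AND false AND true = false
[2.1] NOT false = true
[2.3] NOT false = true
[2] true AND false AND true = false
[3.2] NOT true = false
[3] true AND false = false
[4] false AND true = false
[5.2] NOT false = true
[5] false AND true = false
[6] true AND false = false
[7.1] NOT true = false
[7] false AND true = false
[8.2] NOT false = true
[8] false AND true AND true = false
[root] false OR false OR false OR false OR false OR false OR false OR false = false
Overall: false → blocked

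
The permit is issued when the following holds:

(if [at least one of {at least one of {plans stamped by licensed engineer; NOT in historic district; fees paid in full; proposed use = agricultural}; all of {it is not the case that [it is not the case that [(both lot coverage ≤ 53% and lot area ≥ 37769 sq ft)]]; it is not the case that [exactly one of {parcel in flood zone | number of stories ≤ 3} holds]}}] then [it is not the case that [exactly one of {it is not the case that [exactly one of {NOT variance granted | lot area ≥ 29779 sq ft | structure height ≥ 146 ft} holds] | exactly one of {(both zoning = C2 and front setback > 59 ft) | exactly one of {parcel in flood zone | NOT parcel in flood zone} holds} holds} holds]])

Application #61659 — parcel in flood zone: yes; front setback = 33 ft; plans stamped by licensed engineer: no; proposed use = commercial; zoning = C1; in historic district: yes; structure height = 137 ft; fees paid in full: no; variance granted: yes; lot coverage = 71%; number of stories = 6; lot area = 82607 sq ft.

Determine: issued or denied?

Atomic conditions:
  plans stamped by licensed engineer: no → false
  NOT in historic district: yes → false
  fees paid in full: no → false
  proposed use = agricultural: commercial == agricultural is false
  lot coverage ≤ 53%: 71 ≤ 53 is false
  lot area ≥ 37769 sq ft: 82607 ≥ 37769 is true
  parcel in flood zone: yes → true
  number of stories ≤ 3: 6 ≤ 3 is false
  NOT variance granted: yes → false
  lot area ≥ 29779 sq ft: 82607 ≥ 29779 is true
  structure height ≥ 146 ft: 137 ≥ 146 is false
  zoning = C2: C1 == C2 is false
  front setback > 59 ft: 33 > 59 is false
  NOT parcel in flood zone: yes → false
Combine:
[1.1] false OR false OR false OR false = false
[1.2.1.1.1] false AND true = false
[1.2.1.1] NOT false = true
[1.2.1] NOT true = false
[1.2.2.1] exactly-one(true, false) = true
[1.2.2] NOT true = false
[1.2] false AND false = false
[1] false OR false = false
[2.1.1.1] exactly-one(false, true, false) = true
[2.1.1] NOT true = false
[2.1.2.1] false AND false = false
[2.1.2.2] exactly-one(true, false) = true
[2.1.2] exactly-one(false, true) = true
[2.1] exactly-one(false, true) = true
[2] NOT true = false
[root] false → false (antecedent false ⇒ implication holds) = true
Overall: true → issued

Issued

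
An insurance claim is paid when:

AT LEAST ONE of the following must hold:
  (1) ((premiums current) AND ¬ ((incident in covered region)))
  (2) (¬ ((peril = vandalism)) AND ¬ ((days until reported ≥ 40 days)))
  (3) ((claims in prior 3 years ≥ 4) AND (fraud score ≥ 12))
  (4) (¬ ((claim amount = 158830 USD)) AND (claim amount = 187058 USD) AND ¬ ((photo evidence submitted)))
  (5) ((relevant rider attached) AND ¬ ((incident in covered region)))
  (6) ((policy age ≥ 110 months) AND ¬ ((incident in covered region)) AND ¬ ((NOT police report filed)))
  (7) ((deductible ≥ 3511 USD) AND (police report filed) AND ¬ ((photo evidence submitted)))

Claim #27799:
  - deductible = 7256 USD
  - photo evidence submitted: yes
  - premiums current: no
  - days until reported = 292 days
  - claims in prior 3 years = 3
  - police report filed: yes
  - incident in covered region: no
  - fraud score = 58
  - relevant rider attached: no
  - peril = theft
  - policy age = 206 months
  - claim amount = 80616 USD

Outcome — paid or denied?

Atomic conditions:
  premiums current: no → false
  incident in covered region: no → false
  peril = vandalism: theft == vandalism is false
  days until reported ≥ 40 days: 292 ≥ 40 is true
  claims in prior 3 years ≥ 4: 3 ≥ 4 is false
  fraud score ≥ 12: 58 ≥ 12 is true
  claim amount = 158830 USD: 80616 == 158830 is false
  claim amount = 187058 USD: 80616 == 187058 is false
  photo evidence submitted: yes → true
  relevant rider attached: no → false
  policy age ≥ 110 months: 206 ≥ 110 is true
  NOT police report filed: yes → false
  deductible ≥ 3511 USD: 7256 ≥ 3511 is true
  police report filed: yes → true
Combine:
[1.2] NOT false = true
[1] false AND true = false
[2.1] NOT false = true
[2.2] NOT true = false
[2] true AND false = false
[3] false AND true = false
[4.1] NOT false = true
[4.3] NOT true = false
[4] true AND false AND false = false
[5.2] NOT false = true
[5] false AND true = false
[6.2] NOT false = true
[6.3] NOT false = true
[6] true AND true AND true = true
[7.3] NOT true = false
[7] true AND true AND false = false
[root] false OR false OR false OR false OR false OR true OR false = true
Overall: true → paid

Paid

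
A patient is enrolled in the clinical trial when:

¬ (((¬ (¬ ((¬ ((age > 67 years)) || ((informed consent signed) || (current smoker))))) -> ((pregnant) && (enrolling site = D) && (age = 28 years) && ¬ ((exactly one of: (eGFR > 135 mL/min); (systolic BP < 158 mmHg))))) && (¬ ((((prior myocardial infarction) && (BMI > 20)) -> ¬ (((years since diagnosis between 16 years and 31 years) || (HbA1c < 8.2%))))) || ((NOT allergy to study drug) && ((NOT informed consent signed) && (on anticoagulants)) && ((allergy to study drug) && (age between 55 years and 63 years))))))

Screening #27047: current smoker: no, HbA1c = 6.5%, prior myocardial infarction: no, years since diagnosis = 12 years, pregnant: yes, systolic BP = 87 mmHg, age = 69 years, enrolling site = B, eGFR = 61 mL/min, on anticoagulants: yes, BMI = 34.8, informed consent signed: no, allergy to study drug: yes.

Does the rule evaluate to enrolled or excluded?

Enrolled

Atomic conditions:
  age > 67 years: 69 > 67 is true
  informed consent signed: no → false
  current smoker: no → false
  pregnant: yes → true
  enrolling site = D: B == D is false
  age = 28 years: 69 == 28 is false
  eGFR > 135 mL/min: 61 > 135 is false
  systolic BP < 158 mmHg: 87 < 158 is true
  prior myocardial infarction: no → false
  BMI > 20: 34.8 > 20 is true
  years since diagnosis between 16 years and 31 years: 12 in [16, 31] is false
  HbA1c < 8.2%: 6.5 < 8.2 is true
  NOT allergy to study drug: yes → false
  NOT informed consent signed: no → true
  on anticoagulants: yes → true
  allergy to study drug: yes → true
  age between 55 years and 63 years: 69 in [55, 63] is false
Combine:
[1.1.1.1.1.1] NOT true = false
[1.1.1.1.1.2] false OR false = false
[1.1.1.1.1] false OR false = false
[1.1.1.1] NOT false = true
[1.1.1] NOT true = false
[1.1.2.4.1] exactly-one(false, true) = true
[1.1.2.4] NOT true = false
[1.1.2] true AND false AND false AND false = false
[1.1] false → false (antecedent false ⇒ implication holds) = true
[1.2.1.1.1] false AND true = false
[1.2.1.1.2.1] false OR true = true
[1.2.1.1.2] NOT true = false
[1.2.1.1] false → false (antecedent false ⇒ implication holds) = true
[1.2.1] NOT true = false
[1.2.2.2] true AND true = true
[1.2.2.3] true AND false = false
[1.2.2] false AND true AND false = false
[1.2] false OR false = false
[1] true AND false = false
[root] NOT false = true
Overall: true → enrolled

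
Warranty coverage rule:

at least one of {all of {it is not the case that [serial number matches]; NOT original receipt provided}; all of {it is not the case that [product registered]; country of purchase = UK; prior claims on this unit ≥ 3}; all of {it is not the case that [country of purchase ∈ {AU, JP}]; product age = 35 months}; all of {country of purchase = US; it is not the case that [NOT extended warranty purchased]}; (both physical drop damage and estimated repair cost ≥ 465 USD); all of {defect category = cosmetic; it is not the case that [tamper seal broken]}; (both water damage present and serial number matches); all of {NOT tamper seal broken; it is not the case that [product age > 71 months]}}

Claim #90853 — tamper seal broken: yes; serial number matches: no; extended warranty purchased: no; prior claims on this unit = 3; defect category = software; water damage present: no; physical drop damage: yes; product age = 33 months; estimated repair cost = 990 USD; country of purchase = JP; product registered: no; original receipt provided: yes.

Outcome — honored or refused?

Honored

Atomic conditions:
  serial number matches: no → false
  NOT original receipt provided: yes → false
  product registered: no → false
  country of purchase = UK: JP == UK is false
  prior claims on this unit ≥ 3: 3 ≥ 3 is true
  country of purchase ∈ {AU, JP}: JP is in the set → true
  product age = 35 months: 33 == 35 is false
  country of purchase = US: JP == US is false
  NOT extended warranty purchased: no → true
  physical drop damage: yes → true
  estimated repair cost ≥ 465 USD: 990 ≥ 465 is true
  defect category = cosmetic: software == cosmetic is false
  tamper seal broken: yes → true
  water damage present: no → false
  NOT tamper seal broken: yes → false
  product age > 71 months: 33 > 71 is false
Combine:
[1.1] NOT false = true
[1] true AND false = false
[2.1] NOT false = true
[2] true AND false AND true = false
[3.1] NOT true = false
[3] false AND false = false
[4.2] NOT true = false
[4] false AND false = false
[5] true AND true = true
[6.2] NOT true = false
[6] false AND false = false
[7] false AND false = false
[8.2] NOT false = true
[8] false AND true = false
[root] false OR false OR false OR false OR true OR false OR false OR false = true
Overall: true → honored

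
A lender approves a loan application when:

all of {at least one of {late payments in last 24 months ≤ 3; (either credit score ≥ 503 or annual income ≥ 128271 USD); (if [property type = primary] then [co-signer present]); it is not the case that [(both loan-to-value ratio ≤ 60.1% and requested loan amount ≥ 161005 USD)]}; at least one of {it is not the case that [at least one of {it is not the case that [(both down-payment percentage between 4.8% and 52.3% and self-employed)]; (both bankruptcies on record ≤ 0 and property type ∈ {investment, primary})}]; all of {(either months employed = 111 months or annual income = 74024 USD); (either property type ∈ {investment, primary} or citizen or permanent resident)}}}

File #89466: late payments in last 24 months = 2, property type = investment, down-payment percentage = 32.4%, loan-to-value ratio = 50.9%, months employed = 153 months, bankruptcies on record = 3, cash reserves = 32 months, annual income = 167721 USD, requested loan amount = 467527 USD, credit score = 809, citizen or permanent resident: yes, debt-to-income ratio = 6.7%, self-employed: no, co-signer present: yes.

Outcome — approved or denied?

Denied

Atomic conditions:
  late payments in last 24 months ≤ 3: 2 ≤ 3 is true
  credit score ≥ 503: 809 ≥ 503 is true
  annual income ≥ 128271 USD: 167721 ≥ 128271 is true
  property type = primary: investment == primary is false
  co-signer present: yes → true
  loan-to-value ratio ≤ 60.1%: 50.9 ≤ 60.1 is true
  requested loan amount ≥ 161005 USD: 467527 ≥ 161005 is true
  down-payment percentage between 4.8% and 52.3%: 32.4 in [4.8, 52.3] is true
  self-employed: no → false
  bankruptcies on record ≤ 0: 3 ≤ 0 is false
  property type ∈ {investment, primary}: investment is in the set → true
  months employed = 111 months: 153 == 111 is false
  annual income = 74024 USD: 167721 == 74024 is false
  citizen or permanent resident: yes → true
Combine:
[1.2] true OR true = true
[1.3] false → true (antecedent false ⇒ implication holds) = true
[1.4.1] true AND true = true
[1.4] NOT true = false
[1] true OR true OR true OR false = true
[2.1.1.1.1] true AND false = false
[2.1.1.1] NOT false = true
[2.1.1.2] false AND true = false
[2.1.1] true OR false = true
[2.1] NOT true = false
[2.2.1] false OR false = false
[2.2.2] true OR true = true
[2.2] false AND true = false
[2] false OR false = false
[root] true AND false = false
Overall: false → denied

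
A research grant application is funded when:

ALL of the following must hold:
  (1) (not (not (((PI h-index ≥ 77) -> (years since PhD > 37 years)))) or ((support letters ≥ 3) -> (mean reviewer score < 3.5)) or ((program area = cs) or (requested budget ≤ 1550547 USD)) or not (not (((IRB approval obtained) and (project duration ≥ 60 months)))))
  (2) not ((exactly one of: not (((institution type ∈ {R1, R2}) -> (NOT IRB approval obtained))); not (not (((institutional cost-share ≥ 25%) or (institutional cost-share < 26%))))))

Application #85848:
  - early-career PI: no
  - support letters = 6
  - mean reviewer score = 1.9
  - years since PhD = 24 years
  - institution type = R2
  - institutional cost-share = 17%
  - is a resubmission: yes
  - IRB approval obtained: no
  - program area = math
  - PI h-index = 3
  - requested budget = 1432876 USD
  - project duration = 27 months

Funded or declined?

Declined

Atomic conditions:
  PI h-index ≥ 77: 3 ≥ 77 is false
  years since PhD > 37 years: 24 > 37 is false
  support letters ≥ 3: 6 ≥ 3 is true
  mean reviewer score < 3.5: 1.9 < 3.5 is true
  program area = cs: math == cs is false
  requested budget ≤ 1550547 USD: 1432876 ≤ 1550547 is true
  IRB approval obtained: no → false
  project duration ≥ 60 months: 27 ≥ 60 is false
  institution type ∈ {R1, R2}: R2 is in the set → true
  NOT IRB approval obtained: no → true
  institutional cost-share ≥ 25%: 17 ≥ 25 is false
  institutional cost-share < 26%: 17 < 26 is true
Combine:
[1.1.1.1] false → false (antecedent false ⇒ implication holds) = true
[1.1.1] NOT true = false
[1.1] NOT false = true
[1.2] true → true = true
[1.3] false OR true = true
[1.4.1.1] false AND false = false
[1.4.1] NOT false = true
[1.4] NOT true = false
[1] true OR true OR true OR false = true
[2.1.1.1] true → true = true
[2.1.1] NOT true = false
[2.1.2.1.1] false OR true = true
[2.1.2.1] NOT true = false
[2.1.2] NOT false = true
[2.1] exactly-one(false, true) = true
[2] NOT true = false
[root] true AND false = false
Overall: false → declined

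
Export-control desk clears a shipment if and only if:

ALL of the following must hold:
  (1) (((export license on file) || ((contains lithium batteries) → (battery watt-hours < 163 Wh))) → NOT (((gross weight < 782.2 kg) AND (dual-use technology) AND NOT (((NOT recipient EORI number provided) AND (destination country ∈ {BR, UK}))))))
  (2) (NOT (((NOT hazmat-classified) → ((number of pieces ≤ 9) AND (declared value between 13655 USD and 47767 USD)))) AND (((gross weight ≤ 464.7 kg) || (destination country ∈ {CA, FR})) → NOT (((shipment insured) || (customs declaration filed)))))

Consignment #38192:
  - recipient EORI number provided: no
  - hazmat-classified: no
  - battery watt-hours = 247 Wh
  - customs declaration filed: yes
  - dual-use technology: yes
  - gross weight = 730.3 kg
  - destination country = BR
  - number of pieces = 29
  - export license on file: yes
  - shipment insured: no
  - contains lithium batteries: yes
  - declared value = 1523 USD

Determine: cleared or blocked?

Atomic conditions:
  export license on file: yes → true
  contains lithium batteries: yes → true
  battery watt-hours < 163 Wh: 247 < 163 is false
  gross weight < 782.2 kg: 730.3 < 782.2 is true
  dual-use technology: yes → true
  NOT recipient EORI number provided: no → true
  destination country ∈ {BR, UK}: BR is in the set → true
  NOT hazmat-classified: no → true
  number of pieces ≤ 9: 29 ≤ 9 is false
  declared value between 13655 USD and 47767 USD: 1523 in [13655, 47767] is false
  gross weight ≤ 464.7 kg: 730.3 ≤ 464.7 is false
  destination country ∈ {CA, FR}: BR is not in the set → false
  shipment insured: no → false
  customs declaration filed: yes → true
Combine:
[1.1.2] true → false = false
[1.1] true OR false = true
[1.2.1.3.1] true AND true = true
[1.2.1.3] NOT true = false
[1.2.1] true AND true AND false = false
[1.2] NOT false = true
[1] true → true = true
[2.1.1.2] false AND false = false
[2.1.1] true → false = false
[2.1] NOT false = true
[2.2.1] false OR false = false
[2.2.2.1] false OR true = true
[2.2.2] NOT true = false
[2.2] false → false (antecedent false ⇒ implication holds) = true
[2] true AND true = true
[root] true AND true = true
Overall: true → cleared

Cleared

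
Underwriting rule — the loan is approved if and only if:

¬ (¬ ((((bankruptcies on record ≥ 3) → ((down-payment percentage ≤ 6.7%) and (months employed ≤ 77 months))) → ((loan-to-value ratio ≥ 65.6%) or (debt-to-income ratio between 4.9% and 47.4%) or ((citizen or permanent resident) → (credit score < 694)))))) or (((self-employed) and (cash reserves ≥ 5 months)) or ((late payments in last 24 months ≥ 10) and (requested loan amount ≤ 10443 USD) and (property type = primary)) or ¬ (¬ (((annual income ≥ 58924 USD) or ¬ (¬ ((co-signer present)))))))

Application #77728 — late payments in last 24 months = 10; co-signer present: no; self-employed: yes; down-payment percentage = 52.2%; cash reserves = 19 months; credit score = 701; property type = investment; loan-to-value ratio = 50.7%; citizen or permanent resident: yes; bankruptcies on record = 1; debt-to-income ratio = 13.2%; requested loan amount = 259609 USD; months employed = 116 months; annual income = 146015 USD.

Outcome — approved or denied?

Approved

Atomic conditions:
  bankruptcies on record ≥ 3: 1 ≥ 3 is false
  down-payment percentage ≤ 6.7%: 52.2 ≤ 6.7 is false
  months employed ≤ 77 months: 116 ≤ 77 is false
  loan-to-value ratio ≥ 65.6%: 50.7 ≥ 65.6 is false
  debt-to-income ratio between 4.9% and 47.4%: 13.2 in [4.9, 47.4] is true
  citizen or permanent resident: yes → true
  credit score < 694: 701 < 694 is false
  self-employed: yes → true
  cash reserves ≥ 5 months: 19 ≥ 5 is true
  late payments in last 24 months ≥ 10: 10 ≥ 10 is true
  requested loan amount ≤ 10443 USD: 259609 ≤ 10443 is false
  property type = primary: investment == primary is false
  annual income ≥ 58924 USD: 146015 ≥ 58924 is true
  co-signer present: no → false
Combine:
[1.1.1.1.2] false AND false = false
[1.1.1.1] false → false (antecedent false ⇒ implication holds) = true
[1.1.1.2.3] true → false = false
[1.1.1.2] false OR true OR false = true
[1.1.1] true → true = true
[1.1] NOT true = false
[1] NOT false = true
[2.1] true AND true = true
[2.2] true AND false AND false = false
[2.3.1.1.2.1] NOT false = true
[2.3.1.1.2] NOT true = false
[2.3.1.1] true OR false = true
[2.3.1] NOT true = false
[2.3] NOT false = true
[2] true OR false OR true = true
[root] true OR true = true
Overall: true → approved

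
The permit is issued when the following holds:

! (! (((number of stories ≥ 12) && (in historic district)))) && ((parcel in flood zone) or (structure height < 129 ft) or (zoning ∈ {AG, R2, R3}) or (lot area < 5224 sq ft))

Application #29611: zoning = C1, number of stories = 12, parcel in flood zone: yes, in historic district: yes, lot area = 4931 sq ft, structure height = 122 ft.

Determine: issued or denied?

Issued

Atomic conditions:
  number of stories ≥ 12: 12 ≥ 12 is true
  in historic district: yes → true
  parcel in flood zone: yes → true
  structure height < 129 ft: 122 < 129 is true
  zoning ∈ {AG, R2, R3}: C1 is not in the set → false
  lot area < 5224 sq ft: 4931 < 5224 is true
Combine:
[1.1.1] true AND true = true
[1.1] NOT true = false
[1] NOT false = true
[2] true OR true OR false OR true = true
[root] true AND true = true
Overall: true → issued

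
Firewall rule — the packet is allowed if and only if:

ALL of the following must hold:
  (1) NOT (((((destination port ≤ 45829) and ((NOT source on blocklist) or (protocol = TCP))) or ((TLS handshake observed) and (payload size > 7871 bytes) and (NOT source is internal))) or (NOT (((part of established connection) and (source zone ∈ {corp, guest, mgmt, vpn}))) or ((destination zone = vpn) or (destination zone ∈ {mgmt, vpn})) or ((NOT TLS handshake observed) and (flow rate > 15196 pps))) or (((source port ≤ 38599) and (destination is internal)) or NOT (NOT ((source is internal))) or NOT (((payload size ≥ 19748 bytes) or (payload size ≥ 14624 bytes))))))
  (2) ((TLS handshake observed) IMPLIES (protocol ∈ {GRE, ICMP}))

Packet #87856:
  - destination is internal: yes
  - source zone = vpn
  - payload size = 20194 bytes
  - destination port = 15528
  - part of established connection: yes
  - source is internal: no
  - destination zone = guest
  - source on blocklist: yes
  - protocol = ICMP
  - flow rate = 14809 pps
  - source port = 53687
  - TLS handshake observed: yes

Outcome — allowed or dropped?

Atomic conditions:
  destination port ≤ 45829: 15528 ≤ 45829 is true
  NOT source on blocklist: yes → false
  protocol = TCP: ICMP == TCP is false
  TLS handshake observed: yes → true
  payload size > 7871 bytes: 20194 > 7871 is true
  NOT source is internal: no → true
  part of established connection: yes → true
  source zone ∈ {corp, guest, mgmt, vpn}: vpn is in the set → true
  destination zone = vpn: guest == vpn is false
  destination zone ∈ {mgmt, vpn}: guest is not in the set → false
  NOT TLS handshake observed: yes → false
  flow rate > 15196 pps: 14809 > 15196 is false
  source port ≤ 38599: 53687 ≤ 38599 is false
  destination is internal: yes → true
  source is internal: no → false
  payload size ≥ 19748 bytes: 20194 ≥ 19748 is true
  payload size ≥ 14624 bytes: 20194 ≥ 14624 is true
  protocol ∈ {GRE, ICMP}: ICMP is in the set → true
Combine:
[1.1.1.1.2] false OR false = false
[1.1.1.1] true AND false = false
[1.1.1.2] true AND true AND true = true
[1.1.1] false OR true = true
[1.1.2.1.1] true AND true = true
[1.1.2.1] NOT true = false
[1.1.2.2] false OR false = false
[1.1.2.3] false AND false = false
[1.1.2] false OR false OR false = false
[1.1.3.1] false AND true = false
[1.1.3.2.1] NOT false = true
[1.1.3.2] NOT true = false
[1.1.3.3.1] true OR true = true
[1.1.3.3] NOT true = false
[1.1.3] false OR false OR false = false
[1.1] true OR false OR false = true
[1] NOT true = false
[2] true → true = true
[root] false AND true = false
Overall: false → dropped

Dropped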